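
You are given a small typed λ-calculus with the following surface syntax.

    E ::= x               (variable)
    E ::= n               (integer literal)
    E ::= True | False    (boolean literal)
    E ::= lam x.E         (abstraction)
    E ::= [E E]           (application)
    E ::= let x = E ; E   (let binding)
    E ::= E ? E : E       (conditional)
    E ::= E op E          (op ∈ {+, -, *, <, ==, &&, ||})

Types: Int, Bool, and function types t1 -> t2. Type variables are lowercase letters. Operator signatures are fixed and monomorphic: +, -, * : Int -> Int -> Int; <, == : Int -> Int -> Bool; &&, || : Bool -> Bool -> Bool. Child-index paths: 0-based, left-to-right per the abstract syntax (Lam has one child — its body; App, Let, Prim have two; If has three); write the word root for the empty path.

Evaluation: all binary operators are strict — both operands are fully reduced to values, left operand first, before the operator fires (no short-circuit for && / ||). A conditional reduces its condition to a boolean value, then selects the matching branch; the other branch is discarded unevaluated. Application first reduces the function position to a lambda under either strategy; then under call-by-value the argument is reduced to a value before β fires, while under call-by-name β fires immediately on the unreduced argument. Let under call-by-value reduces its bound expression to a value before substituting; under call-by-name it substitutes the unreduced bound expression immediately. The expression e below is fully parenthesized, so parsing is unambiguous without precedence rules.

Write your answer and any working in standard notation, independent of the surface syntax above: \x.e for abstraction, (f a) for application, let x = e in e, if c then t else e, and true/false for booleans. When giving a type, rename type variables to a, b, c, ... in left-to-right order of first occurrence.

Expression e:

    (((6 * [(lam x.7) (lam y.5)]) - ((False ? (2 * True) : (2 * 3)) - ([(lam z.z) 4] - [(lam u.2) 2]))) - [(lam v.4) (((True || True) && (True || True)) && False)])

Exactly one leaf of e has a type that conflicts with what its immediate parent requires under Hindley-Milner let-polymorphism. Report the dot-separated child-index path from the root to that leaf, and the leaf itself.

Answer: 0.1.0.1.1 : true

Working:
  unify Int ~ Int
\x._ : a -> Int
\y._ : b -> Int
  unify a -> Int ~ (b -> Int) -> c
  unify a ~ b -> Int
  unify Int ~ c
_ _ : Int
  unify Int ~ Int
  unify Int ~ Int
  unify Bool ~ Bool
  unify Int ~ Int
  unify Bool ~ Int
  FAIL: mismatch Bool ~ Int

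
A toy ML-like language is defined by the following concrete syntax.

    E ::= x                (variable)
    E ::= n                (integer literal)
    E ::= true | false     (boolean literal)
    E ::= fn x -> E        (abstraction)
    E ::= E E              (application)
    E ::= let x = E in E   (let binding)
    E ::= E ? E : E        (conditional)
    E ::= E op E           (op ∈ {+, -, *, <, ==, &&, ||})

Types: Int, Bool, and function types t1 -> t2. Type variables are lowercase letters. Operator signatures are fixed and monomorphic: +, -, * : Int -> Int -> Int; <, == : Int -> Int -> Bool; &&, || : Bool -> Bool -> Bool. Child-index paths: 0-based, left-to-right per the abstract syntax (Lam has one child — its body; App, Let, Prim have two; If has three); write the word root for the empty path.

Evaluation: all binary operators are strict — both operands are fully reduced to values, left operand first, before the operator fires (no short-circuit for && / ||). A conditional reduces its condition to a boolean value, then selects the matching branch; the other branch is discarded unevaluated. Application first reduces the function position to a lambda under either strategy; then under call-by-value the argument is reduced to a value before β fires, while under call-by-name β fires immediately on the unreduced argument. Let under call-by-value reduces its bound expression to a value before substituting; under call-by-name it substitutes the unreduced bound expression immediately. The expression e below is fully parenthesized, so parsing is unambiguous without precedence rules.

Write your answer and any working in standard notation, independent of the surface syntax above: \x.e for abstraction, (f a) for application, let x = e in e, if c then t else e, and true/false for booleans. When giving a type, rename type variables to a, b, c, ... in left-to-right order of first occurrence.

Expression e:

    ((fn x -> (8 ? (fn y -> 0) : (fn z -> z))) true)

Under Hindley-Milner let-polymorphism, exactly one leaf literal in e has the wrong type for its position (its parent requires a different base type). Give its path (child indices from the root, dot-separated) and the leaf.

Answer: 0.0.0 : 8

Derivation:
  unify Int ~ Bool
  FAIL: mismatch Int ~ Bool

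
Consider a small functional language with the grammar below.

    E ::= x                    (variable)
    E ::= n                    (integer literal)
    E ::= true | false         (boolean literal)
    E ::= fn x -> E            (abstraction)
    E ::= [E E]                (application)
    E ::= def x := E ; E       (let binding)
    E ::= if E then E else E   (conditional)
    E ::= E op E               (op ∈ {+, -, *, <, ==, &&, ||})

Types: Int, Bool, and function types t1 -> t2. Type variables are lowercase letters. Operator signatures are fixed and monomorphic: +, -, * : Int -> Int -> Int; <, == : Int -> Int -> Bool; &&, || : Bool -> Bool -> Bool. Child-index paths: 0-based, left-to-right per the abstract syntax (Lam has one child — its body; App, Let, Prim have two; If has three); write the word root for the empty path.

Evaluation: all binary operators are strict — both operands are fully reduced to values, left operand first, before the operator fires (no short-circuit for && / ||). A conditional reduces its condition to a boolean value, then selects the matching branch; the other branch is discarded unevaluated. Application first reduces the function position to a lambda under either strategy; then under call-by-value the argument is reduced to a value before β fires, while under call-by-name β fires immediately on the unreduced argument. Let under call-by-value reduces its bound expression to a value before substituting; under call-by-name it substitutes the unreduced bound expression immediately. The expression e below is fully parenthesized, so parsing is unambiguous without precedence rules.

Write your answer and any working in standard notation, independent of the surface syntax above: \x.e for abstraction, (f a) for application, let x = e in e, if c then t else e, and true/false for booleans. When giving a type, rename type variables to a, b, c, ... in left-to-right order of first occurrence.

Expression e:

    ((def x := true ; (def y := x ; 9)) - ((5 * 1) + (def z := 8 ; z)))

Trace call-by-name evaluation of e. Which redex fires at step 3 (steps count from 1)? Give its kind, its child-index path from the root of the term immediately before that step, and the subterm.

Working:
step 0: ((let x = true in (let y = x in 9)) - ((5 * 1) + (let z = 8 in z)))
step 1: [let@0] ((let y = true in 9) - ((5 * 1) + (let z = 8 in z)))
step 2: [let@0] (9 - ((5 * 1) + (let z = 8 in z)))
step 3: [delta@1.0] (9 - (5 + (let z = 8 in z)))

Answer: delta at 1.0 : (5 * 1)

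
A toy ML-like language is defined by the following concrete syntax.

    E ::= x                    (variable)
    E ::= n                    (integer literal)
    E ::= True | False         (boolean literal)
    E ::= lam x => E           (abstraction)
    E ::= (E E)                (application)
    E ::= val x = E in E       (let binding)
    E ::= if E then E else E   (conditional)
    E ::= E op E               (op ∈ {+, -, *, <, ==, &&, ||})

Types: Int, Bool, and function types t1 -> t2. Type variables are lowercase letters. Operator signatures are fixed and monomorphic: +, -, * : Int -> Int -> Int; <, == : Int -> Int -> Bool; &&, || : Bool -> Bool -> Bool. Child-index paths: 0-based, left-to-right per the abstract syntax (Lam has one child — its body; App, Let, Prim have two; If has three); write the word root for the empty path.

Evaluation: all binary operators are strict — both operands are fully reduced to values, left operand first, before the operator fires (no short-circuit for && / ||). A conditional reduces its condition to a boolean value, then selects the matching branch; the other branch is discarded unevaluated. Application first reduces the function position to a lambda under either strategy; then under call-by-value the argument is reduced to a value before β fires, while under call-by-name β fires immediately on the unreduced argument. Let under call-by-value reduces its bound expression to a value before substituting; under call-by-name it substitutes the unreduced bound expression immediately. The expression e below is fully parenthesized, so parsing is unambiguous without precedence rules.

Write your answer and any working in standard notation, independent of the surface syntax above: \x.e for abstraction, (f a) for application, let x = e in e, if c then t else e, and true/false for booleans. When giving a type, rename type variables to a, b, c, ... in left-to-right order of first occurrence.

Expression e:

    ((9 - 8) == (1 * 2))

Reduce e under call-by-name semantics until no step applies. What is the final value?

Derivation:
step 0: ((9 - 8) == (1 * 2))
step 1: [delta@0] (1 == (1 * 2))
step 2: [delta@1] (1 == 2)
step 3: [delta@root] false

Answer: false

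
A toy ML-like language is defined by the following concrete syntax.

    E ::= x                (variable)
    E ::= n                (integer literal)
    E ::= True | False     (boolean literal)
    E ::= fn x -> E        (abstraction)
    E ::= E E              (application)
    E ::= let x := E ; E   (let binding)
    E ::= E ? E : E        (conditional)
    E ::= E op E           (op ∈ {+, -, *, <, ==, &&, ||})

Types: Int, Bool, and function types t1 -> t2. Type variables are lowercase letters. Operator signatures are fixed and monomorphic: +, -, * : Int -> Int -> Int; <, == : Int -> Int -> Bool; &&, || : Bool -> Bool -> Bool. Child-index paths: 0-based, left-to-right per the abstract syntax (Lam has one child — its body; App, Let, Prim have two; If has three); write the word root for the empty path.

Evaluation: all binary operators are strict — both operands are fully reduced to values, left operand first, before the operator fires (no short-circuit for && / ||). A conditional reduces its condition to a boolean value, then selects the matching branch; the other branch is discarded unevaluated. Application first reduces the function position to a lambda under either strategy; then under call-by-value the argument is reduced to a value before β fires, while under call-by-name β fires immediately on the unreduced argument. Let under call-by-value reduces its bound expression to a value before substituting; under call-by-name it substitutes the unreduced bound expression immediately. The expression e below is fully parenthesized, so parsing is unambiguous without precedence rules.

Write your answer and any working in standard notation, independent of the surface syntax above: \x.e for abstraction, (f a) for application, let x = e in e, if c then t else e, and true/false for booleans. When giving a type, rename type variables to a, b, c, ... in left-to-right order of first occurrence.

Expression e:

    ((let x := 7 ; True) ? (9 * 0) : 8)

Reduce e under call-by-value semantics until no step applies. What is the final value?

Derivation:
step 0: (if (let x = 7 in true) then (9 * 0) else 8)
step 1: [let@0] (if true then (9 * 0) else 8)
step 2: [if@root] (9 * 0)
step 3: [delta@root] 0

Answer: 0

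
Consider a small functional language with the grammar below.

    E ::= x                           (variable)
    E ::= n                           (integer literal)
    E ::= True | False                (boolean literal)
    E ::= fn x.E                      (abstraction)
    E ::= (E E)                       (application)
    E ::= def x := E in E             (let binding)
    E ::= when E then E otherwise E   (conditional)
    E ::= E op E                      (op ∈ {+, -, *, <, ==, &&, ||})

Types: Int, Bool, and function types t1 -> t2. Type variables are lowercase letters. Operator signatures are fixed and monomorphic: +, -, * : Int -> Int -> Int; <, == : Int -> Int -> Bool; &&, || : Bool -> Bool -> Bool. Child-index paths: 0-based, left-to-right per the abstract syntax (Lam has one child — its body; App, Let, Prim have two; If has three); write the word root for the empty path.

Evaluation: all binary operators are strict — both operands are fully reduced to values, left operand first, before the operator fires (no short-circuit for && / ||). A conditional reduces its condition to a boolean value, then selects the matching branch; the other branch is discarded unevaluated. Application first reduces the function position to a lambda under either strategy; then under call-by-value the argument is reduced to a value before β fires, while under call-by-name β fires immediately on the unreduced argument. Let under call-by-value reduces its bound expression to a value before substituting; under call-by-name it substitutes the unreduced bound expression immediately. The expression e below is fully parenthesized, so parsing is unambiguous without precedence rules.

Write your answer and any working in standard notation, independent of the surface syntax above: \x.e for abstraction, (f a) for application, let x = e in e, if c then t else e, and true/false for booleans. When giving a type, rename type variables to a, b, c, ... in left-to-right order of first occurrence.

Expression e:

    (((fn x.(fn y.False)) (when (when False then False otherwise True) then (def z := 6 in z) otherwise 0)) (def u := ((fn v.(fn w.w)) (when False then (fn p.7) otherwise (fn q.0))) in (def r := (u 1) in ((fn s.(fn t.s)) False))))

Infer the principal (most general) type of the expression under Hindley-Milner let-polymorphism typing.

Trace:
\y._ : b -> Bool
\x._ : a -> b -> Bool
  unify Bool ~ Bool
  unify Bool ~ Bool
  unify Bool ~ Bool
let z : Int
z : Int
  unify Int ~ Int
  unify a -> b -> Bool ~ Int -> c
  unify a ~ Int
  unify b -> Bool ~ c
_ _ : b -> Bool
w : e
\w._ : e -> e
\v._ : d -> e -> e
  unify Bool ~ Bool
\p._ : f -> Int
\q._ : g -> Int
  unify f -> Int ~ g -> Int
  unify f ~ g
  unify Int ~ Int
  unify d -> e -> e ~ (g -> Int) -> h
  unify d ~ g -> Int
  unify e -> e ~ h
_ _ : e -> e
let u : forall. e -> e
u : i -> i
  unify i -> i ~ Int -> j
  unify i ~ Int
  unify Int ~ j
_ _ : Int
let r : Int
s : k
\t._ : l -> k
\s._ : k -> l -> k
  unify k -> l -> k ~ Bool -> m
  unify k ~ Bool
  unify l -> Bool ~ m
_ _ : l -> Bool
  unify b -> Bool ~ (l -> Bool) -> n
  unify b ~ l -> Bool
  unify Bool ~ n
_ _ : Bool

Answer: Bool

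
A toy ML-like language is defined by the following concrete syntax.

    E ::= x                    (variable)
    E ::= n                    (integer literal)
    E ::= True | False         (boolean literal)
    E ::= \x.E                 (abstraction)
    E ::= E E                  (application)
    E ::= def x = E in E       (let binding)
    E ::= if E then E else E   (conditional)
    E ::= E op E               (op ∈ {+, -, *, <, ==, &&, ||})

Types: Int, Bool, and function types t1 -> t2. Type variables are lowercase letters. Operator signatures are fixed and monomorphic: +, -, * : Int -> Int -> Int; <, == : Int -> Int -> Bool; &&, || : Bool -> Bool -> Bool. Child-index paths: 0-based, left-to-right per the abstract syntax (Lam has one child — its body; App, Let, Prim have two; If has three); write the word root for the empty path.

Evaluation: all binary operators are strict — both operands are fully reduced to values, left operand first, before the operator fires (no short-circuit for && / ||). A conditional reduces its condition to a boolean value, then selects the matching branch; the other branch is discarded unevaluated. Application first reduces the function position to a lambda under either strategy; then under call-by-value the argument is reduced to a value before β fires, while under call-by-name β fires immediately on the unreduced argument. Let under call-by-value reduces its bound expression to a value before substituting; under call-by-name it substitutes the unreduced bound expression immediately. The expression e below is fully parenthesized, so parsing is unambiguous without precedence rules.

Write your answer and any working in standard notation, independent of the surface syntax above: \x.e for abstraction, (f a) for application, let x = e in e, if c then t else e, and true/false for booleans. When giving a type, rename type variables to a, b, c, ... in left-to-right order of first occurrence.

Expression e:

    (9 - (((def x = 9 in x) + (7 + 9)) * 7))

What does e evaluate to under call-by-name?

Trace:
step 0: (9 - (((let x = 9 in x) + (7 + 9)) * 7))
step 1: [let@1.0.0] (9 - ((9 + (7 + 9)) * 7))
step 2: [delta@1.0.1] (9 - ((9 + 16) * 7))
step 3: [delta@1.0] (9 - (25 * 7))
step 4: [delta@1] (9 - 175)
step 5: [delta@root] -166

Answer: -166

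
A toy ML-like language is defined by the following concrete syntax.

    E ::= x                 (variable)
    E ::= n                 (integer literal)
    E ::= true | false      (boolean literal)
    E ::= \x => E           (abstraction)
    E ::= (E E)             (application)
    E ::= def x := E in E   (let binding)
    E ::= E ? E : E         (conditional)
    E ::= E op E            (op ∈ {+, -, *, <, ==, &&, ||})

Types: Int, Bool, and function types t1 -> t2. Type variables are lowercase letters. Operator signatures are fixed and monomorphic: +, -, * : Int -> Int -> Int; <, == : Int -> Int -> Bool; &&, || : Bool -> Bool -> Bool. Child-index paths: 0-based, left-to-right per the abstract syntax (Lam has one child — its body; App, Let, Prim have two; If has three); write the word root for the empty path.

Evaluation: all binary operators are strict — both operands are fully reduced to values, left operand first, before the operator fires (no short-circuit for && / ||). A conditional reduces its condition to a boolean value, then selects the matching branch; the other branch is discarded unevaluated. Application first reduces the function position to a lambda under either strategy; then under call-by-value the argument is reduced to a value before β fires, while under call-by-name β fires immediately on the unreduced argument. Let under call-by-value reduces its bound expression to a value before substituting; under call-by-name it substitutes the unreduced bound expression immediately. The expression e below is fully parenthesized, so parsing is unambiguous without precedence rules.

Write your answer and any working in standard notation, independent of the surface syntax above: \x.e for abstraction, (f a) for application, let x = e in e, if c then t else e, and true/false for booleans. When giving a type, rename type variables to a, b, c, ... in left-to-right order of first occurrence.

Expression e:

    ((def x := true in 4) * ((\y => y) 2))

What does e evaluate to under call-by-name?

Working:
step 0: ((let x = true in 4) * ((\y.y) 2))
step 1: [let@0] (4 * ((\y.y) 2))
step 2: [beta@1] (4 * 2)
step 3: [delta@root] 8

Answer: 8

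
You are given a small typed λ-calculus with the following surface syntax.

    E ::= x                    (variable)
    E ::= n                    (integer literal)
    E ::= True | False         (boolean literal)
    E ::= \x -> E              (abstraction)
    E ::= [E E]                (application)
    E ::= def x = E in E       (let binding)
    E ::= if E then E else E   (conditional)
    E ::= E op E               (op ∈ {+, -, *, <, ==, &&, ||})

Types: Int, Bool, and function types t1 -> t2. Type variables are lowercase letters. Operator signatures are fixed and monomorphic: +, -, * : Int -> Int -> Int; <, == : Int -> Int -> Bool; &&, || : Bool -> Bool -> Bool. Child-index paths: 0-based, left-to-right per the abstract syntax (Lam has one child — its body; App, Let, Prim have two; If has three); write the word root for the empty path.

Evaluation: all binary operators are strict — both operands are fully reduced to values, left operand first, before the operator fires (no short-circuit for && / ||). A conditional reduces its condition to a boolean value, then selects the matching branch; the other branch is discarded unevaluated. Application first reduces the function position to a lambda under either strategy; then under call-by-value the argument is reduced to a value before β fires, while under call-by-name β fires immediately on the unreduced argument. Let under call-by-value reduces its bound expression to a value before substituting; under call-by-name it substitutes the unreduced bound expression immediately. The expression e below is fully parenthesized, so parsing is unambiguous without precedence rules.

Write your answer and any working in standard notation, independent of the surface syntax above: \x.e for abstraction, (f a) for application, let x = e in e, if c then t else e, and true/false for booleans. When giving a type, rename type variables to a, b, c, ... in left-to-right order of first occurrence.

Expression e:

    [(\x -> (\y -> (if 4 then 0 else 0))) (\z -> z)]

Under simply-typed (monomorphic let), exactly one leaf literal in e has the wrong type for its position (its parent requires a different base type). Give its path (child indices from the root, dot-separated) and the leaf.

Trace:
  unify Int ~ Bool
  FAIL: mismatch Int ~ Bool

Answer: 0.0.0.0 : 4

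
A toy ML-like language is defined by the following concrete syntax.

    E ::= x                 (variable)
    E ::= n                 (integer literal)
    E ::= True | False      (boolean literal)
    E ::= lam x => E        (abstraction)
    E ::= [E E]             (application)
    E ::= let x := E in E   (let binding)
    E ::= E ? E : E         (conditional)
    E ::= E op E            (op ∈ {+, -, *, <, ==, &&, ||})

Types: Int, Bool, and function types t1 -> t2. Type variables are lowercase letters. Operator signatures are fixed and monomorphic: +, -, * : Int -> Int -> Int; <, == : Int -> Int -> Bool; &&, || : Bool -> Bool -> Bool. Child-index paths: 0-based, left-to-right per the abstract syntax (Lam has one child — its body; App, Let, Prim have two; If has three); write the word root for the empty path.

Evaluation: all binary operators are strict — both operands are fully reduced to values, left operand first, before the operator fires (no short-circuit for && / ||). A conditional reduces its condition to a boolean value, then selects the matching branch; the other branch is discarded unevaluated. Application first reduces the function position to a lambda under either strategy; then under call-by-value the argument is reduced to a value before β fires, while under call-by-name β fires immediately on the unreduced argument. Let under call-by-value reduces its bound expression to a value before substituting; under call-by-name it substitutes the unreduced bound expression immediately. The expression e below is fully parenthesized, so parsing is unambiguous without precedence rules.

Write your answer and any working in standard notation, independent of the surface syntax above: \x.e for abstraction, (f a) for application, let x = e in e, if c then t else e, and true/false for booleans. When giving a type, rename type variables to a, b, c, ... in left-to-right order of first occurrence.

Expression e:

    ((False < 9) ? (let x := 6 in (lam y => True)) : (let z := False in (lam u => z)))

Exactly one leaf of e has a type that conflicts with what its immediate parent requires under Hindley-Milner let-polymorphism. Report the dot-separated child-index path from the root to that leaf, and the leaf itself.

Answer: 0.0 : false

Working:
  unify Bool ~ Int
  FAIL: mismatch Bool ~ Int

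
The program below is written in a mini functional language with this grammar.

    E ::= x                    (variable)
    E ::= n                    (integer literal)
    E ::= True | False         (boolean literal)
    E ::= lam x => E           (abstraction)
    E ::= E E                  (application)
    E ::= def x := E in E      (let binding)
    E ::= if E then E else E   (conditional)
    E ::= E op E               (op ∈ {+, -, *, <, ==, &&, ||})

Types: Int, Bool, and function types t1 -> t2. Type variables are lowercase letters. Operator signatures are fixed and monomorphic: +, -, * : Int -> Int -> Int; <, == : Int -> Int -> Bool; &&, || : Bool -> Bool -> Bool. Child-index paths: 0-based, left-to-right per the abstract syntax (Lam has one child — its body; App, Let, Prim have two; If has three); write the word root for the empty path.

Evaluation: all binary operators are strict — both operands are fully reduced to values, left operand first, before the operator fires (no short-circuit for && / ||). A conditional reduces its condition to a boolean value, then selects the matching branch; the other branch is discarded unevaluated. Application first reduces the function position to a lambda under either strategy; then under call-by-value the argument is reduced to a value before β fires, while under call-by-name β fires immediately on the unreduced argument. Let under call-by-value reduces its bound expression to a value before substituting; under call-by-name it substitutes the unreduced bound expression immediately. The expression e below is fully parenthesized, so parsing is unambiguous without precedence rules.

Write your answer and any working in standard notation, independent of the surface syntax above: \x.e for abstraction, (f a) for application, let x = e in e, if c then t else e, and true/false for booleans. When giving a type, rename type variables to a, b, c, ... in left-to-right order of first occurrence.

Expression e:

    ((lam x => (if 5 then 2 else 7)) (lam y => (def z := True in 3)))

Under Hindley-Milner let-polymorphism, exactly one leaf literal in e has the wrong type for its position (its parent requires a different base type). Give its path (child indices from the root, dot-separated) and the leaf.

Answer: 0.0.0 : 5

Working:
  unify Int ~ Bool
  FAIL: mismatch Int ~ Bool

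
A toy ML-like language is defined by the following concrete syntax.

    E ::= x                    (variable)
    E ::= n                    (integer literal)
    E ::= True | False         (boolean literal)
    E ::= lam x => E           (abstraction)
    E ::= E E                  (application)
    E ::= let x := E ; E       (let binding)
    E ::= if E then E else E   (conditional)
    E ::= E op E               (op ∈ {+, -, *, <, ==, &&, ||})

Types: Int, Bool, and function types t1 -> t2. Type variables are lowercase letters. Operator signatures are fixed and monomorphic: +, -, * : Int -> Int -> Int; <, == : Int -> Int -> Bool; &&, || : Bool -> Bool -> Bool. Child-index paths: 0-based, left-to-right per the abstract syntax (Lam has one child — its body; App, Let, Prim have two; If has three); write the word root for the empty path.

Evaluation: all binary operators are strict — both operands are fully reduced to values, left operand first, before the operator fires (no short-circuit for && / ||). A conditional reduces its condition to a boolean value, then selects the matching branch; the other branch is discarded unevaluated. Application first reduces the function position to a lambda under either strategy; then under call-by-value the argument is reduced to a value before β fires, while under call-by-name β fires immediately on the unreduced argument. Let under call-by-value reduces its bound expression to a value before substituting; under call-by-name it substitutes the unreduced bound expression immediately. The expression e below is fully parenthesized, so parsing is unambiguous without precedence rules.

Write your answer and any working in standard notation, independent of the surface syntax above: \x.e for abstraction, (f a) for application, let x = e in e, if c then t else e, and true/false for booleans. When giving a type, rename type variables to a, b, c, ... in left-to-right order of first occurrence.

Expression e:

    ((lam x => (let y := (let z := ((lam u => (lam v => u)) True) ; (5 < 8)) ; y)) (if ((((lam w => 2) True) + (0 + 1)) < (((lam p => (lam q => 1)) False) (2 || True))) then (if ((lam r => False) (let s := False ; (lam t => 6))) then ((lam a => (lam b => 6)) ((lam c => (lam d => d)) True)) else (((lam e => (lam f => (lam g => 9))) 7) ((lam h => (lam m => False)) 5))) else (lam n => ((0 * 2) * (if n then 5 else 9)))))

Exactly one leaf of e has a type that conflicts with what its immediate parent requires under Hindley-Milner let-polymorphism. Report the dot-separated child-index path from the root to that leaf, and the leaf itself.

Answer: 1.0.1.1.0 : 2

Working:
u : b
\v._ : c -> b
\u._ : b -> c -> b
  unify b -> c -> b ~ Bool -> d
  unify b ~ Bool
  unify c -> Bool ~ d
_ _ : c -> Bool
let z : forall. c -> Bool
  unify Int ~ Int
  unify Int ~ Int
let y : Bool
y : Bool
\x._ : a -> Bool
\w._ : e -> Int
  unify e -> Int ~ Bool -> f
  unify e ~ Bool
  unify Int ~ f
_ _ : Int
  unify Int ~ Int
  unify Int ~ Int
  unify Int ~ Int
  unify Int ~ Int
  unify Int ~ Int
\q._ : h -> Int
\p._ : g -> h -> Int
  unify g -> h -> Int ~ Bool -> i
  unify g ~ Bool
  unify h -> Int ~ i
_ _ : h -> Int
  unify Int ~ Bool
  FAIL: mismatch Int ~ Bool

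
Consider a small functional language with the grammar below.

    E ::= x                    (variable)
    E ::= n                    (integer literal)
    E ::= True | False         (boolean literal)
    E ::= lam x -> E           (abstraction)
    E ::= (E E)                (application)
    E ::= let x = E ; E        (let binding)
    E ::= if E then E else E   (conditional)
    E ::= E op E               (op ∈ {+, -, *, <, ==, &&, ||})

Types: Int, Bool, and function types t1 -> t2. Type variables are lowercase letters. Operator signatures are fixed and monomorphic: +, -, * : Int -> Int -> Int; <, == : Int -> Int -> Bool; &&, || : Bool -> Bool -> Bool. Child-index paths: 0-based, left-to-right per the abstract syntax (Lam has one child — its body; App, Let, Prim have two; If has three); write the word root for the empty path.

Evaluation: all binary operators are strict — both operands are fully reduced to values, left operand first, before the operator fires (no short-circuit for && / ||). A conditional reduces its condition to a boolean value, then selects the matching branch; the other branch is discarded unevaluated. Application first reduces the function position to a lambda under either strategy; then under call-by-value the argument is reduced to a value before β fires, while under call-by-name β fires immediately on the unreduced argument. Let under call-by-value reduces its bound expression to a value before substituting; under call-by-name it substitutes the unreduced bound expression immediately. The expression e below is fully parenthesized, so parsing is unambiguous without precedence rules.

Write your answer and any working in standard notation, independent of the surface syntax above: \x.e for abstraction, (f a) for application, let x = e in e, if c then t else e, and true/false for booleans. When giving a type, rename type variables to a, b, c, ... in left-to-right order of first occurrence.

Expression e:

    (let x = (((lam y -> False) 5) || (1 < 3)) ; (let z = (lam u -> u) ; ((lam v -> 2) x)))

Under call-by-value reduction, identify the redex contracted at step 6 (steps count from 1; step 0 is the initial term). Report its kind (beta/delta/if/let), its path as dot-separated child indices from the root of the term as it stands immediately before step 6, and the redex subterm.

Answer: beta at root : ((\v.2) true)

Trace:
step 0: (let x = (((\y.false) 5) || (1 < 3)) in (let z = (\u.u) in ((\v.2) x)))
step 1: [beta@0.0] (let x = (false || (1 < 3)) in (let z = (\u.u) in ((\v.2) x)))
step 2: [delta@0.1] (let x = (false || true) in (let z = (\u.u) in ((\v.2) x)))
step 3: [delta@0] (let x = true in (let z = (\u.u) in ((\v.2) x)))
step 4: [let@root] (let z = (\u.u) in ((\v.2) true))
step 5: [let@root] ((\v.2) true)
step 6: [beta@root] 2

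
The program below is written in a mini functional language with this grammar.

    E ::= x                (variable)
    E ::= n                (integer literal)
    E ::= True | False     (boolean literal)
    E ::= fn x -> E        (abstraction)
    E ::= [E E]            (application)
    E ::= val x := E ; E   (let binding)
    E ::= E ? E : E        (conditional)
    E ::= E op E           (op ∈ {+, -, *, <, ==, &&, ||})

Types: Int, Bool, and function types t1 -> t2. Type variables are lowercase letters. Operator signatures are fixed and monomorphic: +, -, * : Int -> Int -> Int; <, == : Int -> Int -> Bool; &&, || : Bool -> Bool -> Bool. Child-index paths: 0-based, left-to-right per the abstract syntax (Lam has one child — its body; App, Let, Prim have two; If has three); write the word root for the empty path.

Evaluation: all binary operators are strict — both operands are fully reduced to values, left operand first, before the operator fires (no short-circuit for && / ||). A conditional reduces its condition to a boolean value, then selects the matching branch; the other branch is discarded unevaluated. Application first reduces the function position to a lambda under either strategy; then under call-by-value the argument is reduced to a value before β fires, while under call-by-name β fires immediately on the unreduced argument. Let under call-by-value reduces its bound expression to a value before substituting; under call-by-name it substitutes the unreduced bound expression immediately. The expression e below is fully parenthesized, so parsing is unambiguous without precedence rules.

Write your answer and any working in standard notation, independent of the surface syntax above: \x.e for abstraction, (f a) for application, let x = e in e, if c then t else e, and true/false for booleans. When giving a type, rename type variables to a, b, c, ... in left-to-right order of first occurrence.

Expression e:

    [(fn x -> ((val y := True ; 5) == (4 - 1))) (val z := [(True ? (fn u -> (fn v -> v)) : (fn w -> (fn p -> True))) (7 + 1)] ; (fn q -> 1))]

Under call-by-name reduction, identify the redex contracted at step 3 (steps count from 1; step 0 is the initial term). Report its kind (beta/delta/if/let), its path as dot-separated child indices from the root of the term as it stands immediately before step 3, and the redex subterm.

Trace:
step 0: ((\x.((let y = true in 5) == (4 - 1))) (let z = ((if true then (\u.(\v.v)) else (\w.(\p.true))) (7 + 1)) in (\q.1)))
step 1: [beta@root] ((let y = true in 5) == (4 - 1))
step 2: [let@0] (5 == (4 - 1))
step 3: [delta@1] (5 == 3)

Answer: delta at 1 : (4 - 1)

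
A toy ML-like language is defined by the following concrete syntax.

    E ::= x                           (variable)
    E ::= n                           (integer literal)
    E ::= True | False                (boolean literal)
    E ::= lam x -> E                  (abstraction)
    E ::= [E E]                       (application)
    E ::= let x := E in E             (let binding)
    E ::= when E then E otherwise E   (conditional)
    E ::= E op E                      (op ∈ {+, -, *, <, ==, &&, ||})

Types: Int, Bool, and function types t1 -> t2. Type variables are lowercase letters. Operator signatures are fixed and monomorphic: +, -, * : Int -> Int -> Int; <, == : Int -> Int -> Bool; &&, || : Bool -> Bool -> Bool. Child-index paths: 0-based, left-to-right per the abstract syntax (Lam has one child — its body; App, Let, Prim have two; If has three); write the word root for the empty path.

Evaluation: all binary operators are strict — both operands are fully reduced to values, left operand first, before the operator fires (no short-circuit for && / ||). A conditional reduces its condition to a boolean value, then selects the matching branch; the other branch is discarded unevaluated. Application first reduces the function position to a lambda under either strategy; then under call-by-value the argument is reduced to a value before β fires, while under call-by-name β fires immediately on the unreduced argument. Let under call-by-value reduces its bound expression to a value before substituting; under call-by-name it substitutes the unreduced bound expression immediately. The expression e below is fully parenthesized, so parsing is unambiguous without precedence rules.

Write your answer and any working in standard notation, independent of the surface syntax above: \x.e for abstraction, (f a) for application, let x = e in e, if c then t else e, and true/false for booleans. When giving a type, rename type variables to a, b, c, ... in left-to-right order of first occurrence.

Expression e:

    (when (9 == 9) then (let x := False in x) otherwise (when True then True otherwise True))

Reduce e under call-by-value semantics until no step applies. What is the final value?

Trace:
step 0: (if (9 == 9) then (let x = false in x) else (if true then true else true))
step 1: [delta@0] (if true then (let x = false in x) else (if true then true else true))
step 2: [if@root] (let x = false in x)
step 3: [let@root] false

Answer: false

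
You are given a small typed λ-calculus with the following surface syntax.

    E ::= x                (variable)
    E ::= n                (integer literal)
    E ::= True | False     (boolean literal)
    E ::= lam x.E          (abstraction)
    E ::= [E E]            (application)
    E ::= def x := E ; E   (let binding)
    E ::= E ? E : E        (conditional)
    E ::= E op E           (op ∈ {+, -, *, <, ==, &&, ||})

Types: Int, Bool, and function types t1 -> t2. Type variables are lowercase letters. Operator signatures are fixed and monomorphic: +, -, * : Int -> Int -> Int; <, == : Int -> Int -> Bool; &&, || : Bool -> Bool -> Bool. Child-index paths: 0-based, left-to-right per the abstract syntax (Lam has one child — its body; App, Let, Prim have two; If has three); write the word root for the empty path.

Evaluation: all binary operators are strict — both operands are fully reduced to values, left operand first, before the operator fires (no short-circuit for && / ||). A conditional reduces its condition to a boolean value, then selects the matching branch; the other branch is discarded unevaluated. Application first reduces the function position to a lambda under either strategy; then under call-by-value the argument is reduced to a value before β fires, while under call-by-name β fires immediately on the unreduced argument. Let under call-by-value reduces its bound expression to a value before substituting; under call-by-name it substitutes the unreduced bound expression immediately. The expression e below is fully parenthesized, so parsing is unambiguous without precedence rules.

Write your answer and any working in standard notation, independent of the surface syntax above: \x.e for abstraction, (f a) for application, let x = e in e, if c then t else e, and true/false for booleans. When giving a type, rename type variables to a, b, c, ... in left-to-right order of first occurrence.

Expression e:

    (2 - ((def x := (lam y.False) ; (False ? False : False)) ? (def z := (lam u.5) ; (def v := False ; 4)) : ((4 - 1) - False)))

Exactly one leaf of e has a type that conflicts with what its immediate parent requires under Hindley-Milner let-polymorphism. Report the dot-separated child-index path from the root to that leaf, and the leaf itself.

Answer: 1.2.1 : false

Working:
  unify Int ~ Int
\y._ : a -> Bool
let x : forall. a -> Bool
  unify Bool ~ Bool
  unify Bool ~ Bool
  unify Bool ~ Bool
\u._ : b -> Int
let z : forall. b -> Int
let v : Bool
  unify Int ~ Int
  unify Int ~ Int
  unify Int ~ Int
  unify Bool ~ Int
  FAIL: mismatch Bool ~ Int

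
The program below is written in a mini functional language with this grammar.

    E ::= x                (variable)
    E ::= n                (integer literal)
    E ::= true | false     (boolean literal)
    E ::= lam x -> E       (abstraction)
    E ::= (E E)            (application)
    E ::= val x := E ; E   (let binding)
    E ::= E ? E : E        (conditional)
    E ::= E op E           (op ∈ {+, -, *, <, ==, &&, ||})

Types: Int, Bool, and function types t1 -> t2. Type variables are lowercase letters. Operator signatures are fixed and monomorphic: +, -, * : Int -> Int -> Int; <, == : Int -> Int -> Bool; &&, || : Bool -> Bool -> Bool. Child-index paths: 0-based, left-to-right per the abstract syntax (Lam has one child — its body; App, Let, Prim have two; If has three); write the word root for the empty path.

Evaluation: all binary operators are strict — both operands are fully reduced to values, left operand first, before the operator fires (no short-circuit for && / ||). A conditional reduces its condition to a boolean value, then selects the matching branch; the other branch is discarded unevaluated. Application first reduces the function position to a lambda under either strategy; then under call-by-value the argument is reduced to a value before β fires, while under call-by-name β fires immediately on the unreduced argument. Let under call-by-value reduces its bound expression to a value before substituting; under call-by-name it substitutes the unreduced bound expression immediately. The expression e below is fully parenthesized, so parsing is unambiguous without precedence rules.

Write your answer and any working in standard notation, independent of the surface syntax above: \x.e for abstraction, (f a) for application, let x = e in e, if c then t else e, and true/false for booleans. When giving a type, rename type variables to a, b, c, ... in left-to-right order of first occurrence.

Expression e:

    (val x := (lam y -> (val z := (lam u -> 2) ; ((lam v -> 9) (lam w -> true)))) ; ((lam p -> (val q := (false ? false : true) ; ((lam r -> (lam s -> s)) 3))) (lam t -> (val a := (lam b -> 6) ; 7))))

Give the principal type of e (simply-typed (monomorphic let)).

Trace:
\u._ : b -> Int
let z : b -> Int
\v._ : c -> Int
\w._ : d -> Bool
  unify c -> Int ~ (d -> Bool) -> e
  unify c ~ d -> Bool
  unify Int ~ e
_ _ : Int
\y._ : a -> Int
let x : a -> Int
  unify Bool ~ Bool
  unify Bool ~ Bool
let q : Bool
s : h
\s._ : h -> h
\r._ : g -> h -> h
  unify g -> h -> h ~ Int -> i
  unify g ~ Int
  unify h -> h ~ i
_ _ : h -> h
\p._ : f -> h -> h
\b._ : k -> Int
let a : k -> Int
\t._ : j -> Int
  unify f -> h -> h ~ (j -> Int) -> l
  unify f ~ j -> Int
  unify h -> h ~ l
_ _ : h -> h

Answer: a -> a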